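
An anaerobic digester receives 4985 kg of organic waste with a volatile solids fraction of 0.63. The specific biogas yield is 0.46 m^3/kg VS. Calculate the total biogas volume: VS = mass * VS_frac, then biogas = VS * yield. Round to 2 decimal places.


Compute volatile solids:
  VS = mass * VS_fraction = 4985 * 0.63 = 3140.55 kg
Calculate biogas volume:
  Biogas = VS * specific_yield = 3140.55 * 0.46
  Biogas = 1444.65 m^3

1444.65


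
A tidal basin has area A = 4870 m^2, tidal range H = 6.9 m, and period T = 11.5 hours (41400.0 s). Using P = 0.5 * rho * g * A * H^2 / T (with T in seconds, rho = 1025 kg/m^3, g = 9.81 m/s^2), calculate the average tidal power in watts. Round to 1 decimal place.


Convert period to seconds: T = 11.5 * 3600 = 41400.0 s
H^2 = 6.9^2 = 47.61
P = 0.5 * rho * g * A * H^2 / T
P = 0.5 * 1025 * 9.81 * 4870 * 47.61 / 41400.0
P = 28157.2 W

28157.2


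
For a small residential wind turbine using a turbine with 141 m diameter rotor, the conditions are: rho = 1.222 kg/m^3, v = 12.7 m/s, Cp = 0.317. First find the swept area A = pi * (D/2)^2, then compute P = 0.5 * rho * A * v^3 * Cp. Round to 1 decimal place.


Step 1 -- Compute swept area:
  A = pi * (D/2)^2 = pi * (141/2)^2 = 15614.5 m^2
Step 2 -- Apply wind power equation:
  P = 0.5 * rho * A * v^3 * Cp
  v^3 = 12.7^3 = 2048.383
  P = 0.5 * 1.222 * 15614.5 * 2048.383 * 0.317
  P = 6194977.6 W

6194977.6


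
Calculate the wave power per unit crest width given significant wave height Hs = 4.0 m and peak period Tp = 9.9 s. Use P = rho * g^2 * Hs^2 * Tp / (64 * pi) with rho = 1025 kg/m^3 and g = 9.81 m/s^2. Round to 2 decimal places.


Apply wave power formula:
  g^2 = 9.81^2 = 96.2361
  Hs^2 = 4.0^2 = 16.0
  Numerator = rho * g^2 * Hs^2 * Tp = 1025 * 96.2361 * 16.0 * 9.9 = 15624893.2
  Denominator = 64 * pi = 201.0619
  P = 15624893.2 / 201.0619 = 77711.84 W/m

77711.84


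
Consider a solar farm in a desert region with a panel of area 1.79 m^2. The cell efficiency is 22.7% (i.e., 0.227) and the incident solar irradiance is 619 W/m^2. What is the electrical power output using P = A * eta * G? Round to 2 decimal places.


Use the solar power formula P = A * eta * G.
Given: A = 1.79 m^2, eta = 0.227, G = 619 W/m^2
P = 1.79 * 0.227 * 619
P = 251.52 W

251.52


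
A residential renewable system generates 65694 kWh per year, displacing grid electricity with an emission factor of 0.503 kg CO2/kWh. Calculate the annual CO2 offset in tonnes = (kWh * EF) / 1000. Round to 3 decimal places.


CO2 offset in kg = generation * emission_factor
CO2 offset = 65694 * 0.503 = 33044.08 kg
Convert to tonnes:
  CO2 offset = 33044.08 / 1000 = 33.044 tonnes

33.044


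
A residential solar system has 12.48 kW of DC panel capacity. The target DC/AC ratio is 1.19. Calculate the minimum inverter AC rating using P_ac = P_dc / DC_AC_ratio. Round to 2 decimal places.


The inverter AC capacity is determined by the DC/AC ratio.
Given: P_dc = 12.48 kW, DC/AC ratio = 1.19
P_ac = P_dc / ratio = 12.48 / 1.19
P_ac = 10.49 kW

10.49


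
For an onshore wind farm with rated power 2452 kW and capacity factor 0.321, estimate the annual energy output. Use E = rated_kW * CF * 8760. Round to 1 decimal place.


Annual energy = rated_kW * capacity_factor * hours_per_year
Given: P_rated = 2452 kW, CF = 0.321, hours = 8760
E = 2452 * 0.321 * 8760
E = 6894925.9 kWh

6894925.9


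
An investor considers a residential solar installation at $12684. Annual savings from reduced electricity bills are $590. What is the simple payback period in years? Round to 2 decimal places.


Simple payback period = initial cost / annual savings
Payback = 12684 / 590
Payback = 21.50 years

21.50


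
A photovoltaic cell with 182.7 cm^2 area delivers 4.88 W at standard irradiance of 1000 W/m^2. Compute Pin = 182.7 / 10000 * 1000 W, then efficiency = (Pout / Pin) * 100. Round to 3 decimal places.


First compute the input power:
  Pin = area_cm2 / 10000 * G = 182.7 / 10000 * 1000 = 18.27 W
Then compute efficiency:
  Efficiency = (Pout / Pin) * 100 = (4.88 / 18.27) * 100
  Efficiency = 26.710%

26.710


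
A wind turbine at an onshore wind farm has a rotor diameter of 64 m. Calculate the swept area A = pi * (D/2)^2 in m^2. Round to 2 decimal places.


Compute the rotor radius:
  r = D / 2 = 64 / 2 = 32.0 m
Calculate swept area:
  A = pi * r^2 = pi * 32.0^2
  A = 3216.99 m^2

3216.99


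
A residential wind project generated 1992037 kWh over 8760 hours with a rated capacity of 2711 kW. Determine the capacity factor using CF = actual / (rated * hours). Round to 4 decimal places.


Capacity factor = actual output / maximum possible output
Maximum possible = rated * hours = 2711 * 8760 = 23748360 kWh
CF = 1992037 / 23748360
CF = 0.0839

0.0839


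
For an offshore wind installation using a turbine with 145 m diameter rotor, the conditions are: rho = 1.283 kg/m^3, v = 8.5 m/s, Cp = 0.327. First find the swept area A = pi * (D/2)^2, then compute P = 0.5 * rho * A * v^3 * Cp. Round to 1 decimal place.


Step 1 -- Compute swept area:
  A = pi * (D/2)^2 = pi * (145/2)^2 = 16513.0 m^2
Step 2 -- Apply wind power equation:
  P = 0.5 * rho * A * v^3 * Cp
  v^3 = 8.5^3 = 614.125
  P = 0.5 * 1.283 * 16513.0 * 614.125 * 0.327
  P = 2127291.9 W

2127291.9


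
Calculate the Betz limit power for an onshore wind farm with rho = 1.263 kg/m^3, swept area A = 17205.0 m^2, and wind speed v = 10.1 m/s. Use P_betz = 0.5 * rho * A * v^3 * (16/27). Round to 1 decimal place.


The Betz coefficient Cp_max = 16/27 = 0.5926
v^3 = 10.1^3 = 1030.301
P_betz = 0.5 * rho * A * v^3 * Cp_max
P_betz = 0.5 * 1.263 * 17205.0 * 1030.301 * 0.5926
P_betz = 6633586.1 W

6633586.1


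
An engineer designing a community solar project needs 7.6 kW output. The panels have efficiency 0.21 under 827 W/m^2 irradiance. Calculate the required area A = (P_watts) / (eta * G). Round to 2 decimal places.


Convert target power to watts: P = 7.6 * 1000 = 7600.0 W
Compute denominator: eta * G = 0.21 * 827 = 173.67
Required area A = P / (eta * G) = 7600.0 / 173.67
A = 43.76 m^2

43.76


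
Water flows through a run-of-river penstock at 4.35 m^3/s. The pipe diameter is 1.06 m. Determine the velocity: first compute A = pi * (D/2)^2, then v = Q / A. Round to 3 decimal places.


Compute pipe cross-sectional area:
  A = pi * (D/2)^2 = pi * (1.06/2)^2 = 0.8825 m^2
Calculate velocity:
  v = Q / A = 4.35 / 0.8825
  v = 4.929 m/s

4.929


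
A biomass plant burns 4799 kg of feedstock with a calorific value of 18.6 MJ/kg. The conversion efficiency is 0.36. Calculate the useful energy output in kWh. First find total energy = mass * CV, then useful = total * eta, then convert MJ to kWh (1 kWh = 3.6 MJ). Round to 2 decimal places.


Total energy = mass * CV = 4799 * 18.6 = 89261.4 MJ
Useful energy = total * eta = 89261.4 * 0.36 = 32134.1 MJ
Convert to kWh: 32134.1 / 3.6
Useful energy = 8926.14 kWh

8926.14


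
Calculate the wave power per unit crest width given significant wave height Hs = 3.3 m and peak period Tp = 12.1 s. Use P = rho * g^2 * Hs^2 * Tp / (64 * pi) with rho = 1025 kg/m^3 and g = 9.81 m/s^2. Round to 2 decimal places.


Apply wave power formula:
  g^2 = 9.81^2 = 96.2361
  Hs^2 = 3.3^2 = 10.89
  Numerator = rho * g^2 * Hs^2 * Tp = 1025 * 96.2361 * 10.89 * 12.1 = 12997958.03
  Denominator = 64 * pi = 201.0619
  P = 12997958.03 / 201.0619 = 64646.54 W/m

64646.54


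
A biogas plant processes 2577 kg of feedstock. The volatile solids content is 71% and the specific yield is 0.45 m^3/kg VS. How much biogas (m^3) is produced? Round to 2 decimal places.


Compute volatile solids:
  VS = mass * VS_fraction = 2577 * 0.71 = 1829.67 kg
Calculate biogas volume:
  Biogas = VS * specific_yield = 1829.67 * 0.45
  Biogas = 823.35 m^3

823.35


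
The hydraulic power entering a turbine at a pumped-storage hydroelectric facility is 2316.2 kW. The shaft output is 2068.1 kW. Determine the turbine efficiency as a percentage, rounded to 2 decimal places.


Turbine efficiency = (output power / input power) * 100
eta = (2068.1 / 2316.2) * 100
eta = 89.29%

89.29


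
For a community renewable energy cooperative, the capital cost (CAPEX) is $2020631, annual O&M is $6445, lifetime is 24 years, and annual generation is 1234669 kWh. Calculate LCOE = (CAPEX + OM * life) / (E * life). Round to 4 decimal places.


Total cost = CAPEX + OM * lifetime = 2020631 + 6445 * 24 = 2020631 + 154680 = 2175311
Total generation = annual * lifetime = 1234669 * 24 = 29632056 kWh
LCOE = 2175311 / 29632056
LCOE = 0.0734 $/kWh

0.0734


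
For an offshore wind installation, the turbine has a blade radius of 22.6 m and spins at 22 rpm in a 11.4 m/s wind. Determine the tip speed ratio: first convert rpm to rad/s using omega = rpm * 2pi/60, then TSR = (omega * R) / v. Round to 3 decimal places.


Convert rotational speed to rad/s:
  omega = 22 * 2 * pi / 60 = 2.3038 rad/s
Compute tip speed:
  v_tip = omega * R = 2.3038 * 22.6 = 52.067 m/s
Tip speed ratio:
  TSR = v_tip / v_wind = 52.067 / 11.4 = 4.567

4.567


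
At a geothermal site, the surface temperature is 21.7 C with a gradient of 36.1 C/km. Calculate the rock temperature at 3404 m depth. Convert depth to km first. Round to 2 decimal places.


Convert depth to km: 3404 / 1000 = 3.404 km
Temperature increase = gradient * depth_km = 36.1 * 3.404 = 122.88 C
Temperature at depth = T_surface + delta_T = 21.7 + 122.88
T = 144.58 C

144.58


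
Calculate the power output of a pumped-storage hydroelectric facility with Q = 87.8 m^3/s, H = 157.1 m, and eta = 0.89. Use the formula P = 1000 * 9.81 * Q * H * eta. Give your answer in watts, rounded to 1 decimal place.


Apply the hydropower formula P = rho * g * Q * H * eta
rho * g = 1000 * 9.81 = 9810.0
P = 9810.0 * 87.8 * 157.1 * 0.89
P = 120428621.4 W

120428621.4


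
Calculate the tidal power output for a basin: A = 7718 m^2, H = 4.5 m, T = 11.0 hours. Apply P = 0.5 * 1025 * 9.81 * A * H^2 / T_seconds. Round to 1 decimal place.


Convert period to seconds: T = 11.0 * 3600 = 39600.0 s
H^2 = 4.5^2 = 20.25
P = 0.5 * rho * g * A * H^2 / T
P = 0.5 * 1025 * 9.81 * 7718 * 20.25 / 39600.0
P = 19842.6 W

19842.6


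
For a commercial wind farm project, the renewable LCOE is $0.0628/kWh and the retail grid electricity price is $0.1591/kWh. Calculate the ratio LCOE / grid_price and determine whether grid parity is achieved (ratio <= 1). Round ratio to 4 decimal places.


Compare LCOE to grid price:
  LCOE = $0.0628/kWh, Grid price = $0.1591/kWh
  Ratio = LCOE / grid_price = 0.0628 / 0.1591 = 0.3947
  Grid parity achieved (ratio <= 1)? yes

0.3947


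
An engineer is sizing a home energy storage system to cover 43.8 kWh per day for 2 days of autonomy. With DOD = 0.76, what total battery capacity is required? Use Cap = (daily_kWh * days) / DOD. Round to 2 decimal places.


Total energy needed = daily * days = 43.8 * 2 = 87.6 kWh
Account for depth of discharge:
  Cap = total_energy / DOD = 87.6 / 0.76
  Cap = 115.26 kWh

115.26


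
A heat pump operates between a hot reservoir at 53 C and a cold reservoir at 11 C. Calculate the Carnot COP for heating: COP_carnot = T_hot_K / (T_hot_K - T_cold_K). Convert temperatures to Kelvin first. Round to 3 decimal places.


Convert to Kelvin:
  T_hot = 53 + 273.15 = 326.15 K
  T_cold = 11 + 273.15 = 284.15 K
Apply Carnot COP formula:
  COP = T_hot_K / (T_hot_K - T_cold_K) = 326.15 / 42.0
  COP = 7.765

7.765


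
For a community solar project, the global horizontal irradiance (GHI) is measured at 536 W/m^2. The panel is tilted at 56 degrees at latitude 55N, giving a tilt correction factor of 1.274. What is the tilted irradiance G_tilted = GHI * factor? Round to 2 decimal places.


Identify the given values:
  GHI = 536 W/m^2, tilt correction factor = 1.274
Apply the formula G_tilted = GHI * factor:
  G_tilted = 536 * 1.274
  G_tilted = 682.86 W/m^2

682.86


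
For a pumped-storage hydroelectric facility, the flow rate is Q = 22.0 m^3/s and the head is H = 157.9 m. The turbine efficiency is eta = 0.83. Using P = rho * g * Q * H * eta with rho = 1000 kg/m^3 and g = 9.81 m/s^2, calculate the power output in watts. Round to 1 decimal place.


Apply the hydropower formula P = rho * g * Q * H * eta
rho * g = 1000 * 9.81 = 9810.0
P = 9810.0 * 22.0 * 157.9 * 0.83
P = 28284721.7 W

28284721.7


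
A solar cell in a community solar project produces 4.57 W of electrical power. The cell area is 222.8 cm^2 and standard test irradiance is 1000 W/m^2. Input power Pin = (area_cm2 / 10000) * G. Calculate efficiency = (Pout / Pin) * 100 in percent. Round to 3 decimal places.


First compute the input power:
  Pin = area_cm2 / 10000 * G = 222.8 / 10000 * 1000 = 22.28 W
Then compute efficiency:
  Efficiency = (Pout / Pin) * 100 = (4.57 / 22.28) * 100
  Efficiency = 20.512%

20.512


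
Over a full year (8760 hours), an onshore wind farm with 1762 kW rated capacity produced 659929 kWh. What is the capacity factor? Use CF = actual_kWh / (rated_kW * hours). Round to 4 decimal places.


Capacity factor = actual output / maximum possible output
Maximum possible = rated * hours = 1762 * 8760 = 15435120 kWh
CF = 659929 / 15435120
CF = 0.0428

0.0428


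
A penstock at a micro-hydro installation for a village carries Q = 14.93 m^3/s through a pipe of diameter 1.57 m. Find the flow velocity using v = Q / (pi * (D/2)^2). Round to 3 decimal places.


Compute pipe cross-sectional area:
  A = pi * (D/2)^2 = pi * (1.57/2)^2 = 1.9359 m^2
Calculate velocity:
  v = Q / A = 14.93 / 1.9359
  v = 7.712 m/s

7.712


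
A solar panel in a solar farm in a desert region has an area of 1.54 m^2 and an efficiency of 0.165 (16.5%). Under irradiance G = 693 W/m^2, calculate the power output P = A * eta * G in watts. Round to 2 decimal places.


Use the solar power formula P = A * eta * G.
Given: A = 1.54 m^2, eta = 0.165, G = 693 W/m^2
P = 1.54 * 0.165 * 693
P = 176.09 W

176.09


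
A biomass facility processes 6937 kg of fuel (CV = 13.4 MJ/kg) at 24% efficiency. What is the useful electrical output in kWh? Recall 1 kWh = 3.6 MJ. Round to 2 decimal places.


Total energy = mass * CV = 6937 * 13.4 = 92955.8 MJ
Useful energy = total * eta = 92955.8 * 0.24 = 22309.39 MJ
Convert to kWh: 22309.39 / 3.6
Useful energy = 6197.05 kWh

6197.05


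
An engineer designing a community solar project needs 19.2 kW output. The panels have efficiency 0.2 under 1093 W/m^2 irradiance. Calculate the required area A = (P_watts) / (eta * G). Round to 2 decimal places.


Convert target power to watts: P = 19.2 * 1000 = 19200.0 W
Compute denominator: eta * G = 0.2 * 1093 = 218.6
Required area A = P / (eta * G) = 19200.0 / 218.6
A = 87.83 m^2

87.83


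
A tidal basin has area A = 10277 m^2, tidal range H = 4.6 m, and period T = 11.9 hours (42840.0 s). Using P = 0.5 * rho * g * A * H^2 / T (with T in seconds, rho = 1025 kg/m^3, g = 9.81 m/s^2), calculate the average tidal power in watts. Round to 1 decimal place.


Convert period to seconds: T = 11.9 * 3600 = 42840.0 s
H^2 = 4.6^2 = 21.16
P = 0.5 * rho * g * A * H^2 / T
P = 0.5 * 1025 * 9.81 * 10277 * 21.16 / 42840.0
P = 25520.9 W

25520.9


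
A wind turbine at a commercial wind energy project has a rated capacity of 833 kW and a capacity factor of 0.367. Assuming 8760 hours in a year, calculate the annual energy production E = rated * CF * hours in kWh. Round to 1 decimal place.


Annual energy = rated_kW * capacity_factor * hours_per_year
Given: P_rated = 833 kW, CF = 0.367, hours = 8760
E = 833 * 0.367 * 8760
E = 2678028.4 kWh

2678028.4


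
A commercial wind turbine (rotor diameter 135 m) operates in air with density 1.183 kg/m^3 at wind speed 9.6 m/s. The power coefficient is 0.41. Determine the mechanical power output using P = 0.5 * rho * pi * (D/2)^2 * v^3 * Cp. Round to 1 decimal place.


Step 1 -- Compute swept area:
  A = pi * (D/2)^2 = pi * (135/2)^2 = 14313.88 m^2
Step 2 -- Apply wind power equation:
  P = 0.5 * rho * A * v^3 * Cp
  v^3 = 9.6^3 = 884.736
  P = 0.5 * 1.183 * 14313.88 * 884.736 * 0.41
  P = 3071211.5 W

3071211.5


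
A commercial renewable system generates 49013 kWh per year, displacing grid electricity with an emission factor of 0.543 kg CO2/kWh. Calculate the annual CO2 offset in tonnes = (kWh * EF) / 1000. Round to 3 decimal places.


CO2 offset in kg = generation * emission_factor
CO2 offset = 49013 * 0.543 = 26614.06 kg
Convert to tonnes:
  CO2 offset = 26614.06 / 1000 = 26.614 tonnes

26.614


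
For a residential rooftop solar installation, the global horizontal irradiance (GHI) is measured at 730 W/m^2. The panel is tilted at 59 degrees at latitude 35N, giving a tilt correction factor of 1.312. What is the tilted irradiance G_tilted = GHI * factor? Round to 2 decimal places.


Identify the given values:
  GHI = 730 W/m^2, tilt correction factor = 1.312
Apply the formula G_tilted = GHI * factor:
  G_tilted = 730 * 1.312
  G_tilted = 957.76 W/m^2

957.76


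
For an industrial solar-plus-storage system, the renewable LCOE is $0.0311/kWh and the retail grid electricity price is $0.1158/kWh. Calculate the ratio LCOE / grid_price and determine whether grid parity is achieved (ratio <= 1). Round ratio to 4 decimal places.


Compare LCOE to grid price:
  LCOE = $0.0311/kWh, Grid price = $0.1158/kWh
  Ratio = LCOE / grid_price = 0.0311 / 0.1158 = 0.2686
  Grid parity achieved (ratio <= 1)? yes

0.2686


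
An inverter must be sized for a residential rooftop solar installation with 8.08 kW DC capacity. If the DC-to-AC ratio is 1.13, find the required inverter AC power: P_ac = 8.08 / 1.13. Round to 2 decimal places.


The inverter AC capacity is determined by the DC/AC ratio.
Given: P_dc = 8.08 kW, DC/AC ratio = 1.13
P_ac = P_dc / ratio = 8.08 / 1.13
P_ac = 7.15 kW

7.15


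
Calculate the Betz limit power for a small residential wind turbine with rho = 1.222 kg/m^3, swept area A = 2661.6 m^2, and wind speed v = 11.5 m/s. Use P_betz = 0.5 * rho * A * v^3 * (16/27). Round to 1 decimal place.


The Betz coefficient Cp_max = 16/27 = 0.5926
v^3 = 11.5^3 = 1520.875
P_betz = 0.5 * rho * A * v^3 * Cp_max
P_betz = 0.5 * 1.222 * 2661.6 * 1520.875 * 0.5926
P_betz = 1465661.7 W

1465661.7


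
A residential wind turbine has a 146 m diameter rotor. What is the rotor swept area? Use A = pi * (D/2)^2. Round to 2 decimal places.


Compute the rotor radius:
  r = D / 2 = 146 / 2 = 73.0 m
Calculate swept area:
  A = pi * r^2 = pi * 73.0^2
  A = 16741.55 m^2

16741.55


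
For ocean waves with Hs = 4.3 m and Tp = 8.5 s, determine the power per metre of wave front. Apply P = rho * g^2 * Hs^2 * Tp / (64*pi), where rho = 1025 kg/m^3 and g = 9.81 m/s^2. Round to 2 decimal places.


Apply wave power formula:
  g^2 = 9.81^2 = 96.2361
  Hs^2 = 4.3^2 = 18.49
  Numerator = rho * g^2 * Hs^2 * Tp = 1025 * 96.2361 * 18.49 * 8.5 = 15503070.32
  Denominator = 64 * pi = 201.0619
  P = 15503070.32 / 201.0619 = 77105.95 W/m

77105.95


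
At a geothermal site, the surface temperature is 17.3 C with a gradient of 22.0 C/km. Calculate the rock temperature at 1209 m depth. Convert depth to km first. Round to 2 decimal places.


Convert depth to km: 1209 / 1000 = 1.209 km
Temperature increase = gradient * depth_km = 22.0 * 1.209 = 26.6 C
Temperature at depth = T_surface + delta_T = 17.3 + 26.6
T = 43.90 C

43.90


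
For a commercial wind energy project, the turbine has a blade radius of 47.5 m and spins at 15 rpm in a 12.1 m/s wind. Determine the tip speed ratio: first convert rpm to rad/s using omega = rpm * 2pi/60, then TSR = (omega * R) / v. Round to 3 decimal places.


Convert rotational speed to rad/s:
  omega = 15 * 2 * pi / 60 = 1.5708 rad/s
Compute tip speed:
  v_tip = omega * R = 1.5708 * 47.5 = 74.613 m/s
Tip speed ratio:
  TSR = v_tip / v_wind = 74.613 / 12.1 = 6.166

6.166


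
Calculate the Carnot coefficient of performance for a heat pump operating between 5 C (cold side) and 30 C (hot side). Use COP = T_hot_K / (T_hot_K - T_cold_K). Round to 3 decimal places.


Convert to Kelvin:
  T_hot = 30 + 273.15 = 303.15 K
  T_cold = 5 + 273.15 = 278.15 K
Apply Carnot COP formula:
  COP = T_hot_K / (T_hot_K - T_cold_K) = 303.15 / 25.0
  COP = 12.126

12.126


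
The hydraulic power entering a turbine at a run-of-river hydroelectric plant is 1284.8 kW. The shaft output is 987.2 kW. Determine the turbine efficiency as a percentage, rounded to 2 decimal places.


Turbine efficiency = (output power / input power) * 100
eta = (987.2 / 1284.8) * 100
eta = 76.84%

76.84


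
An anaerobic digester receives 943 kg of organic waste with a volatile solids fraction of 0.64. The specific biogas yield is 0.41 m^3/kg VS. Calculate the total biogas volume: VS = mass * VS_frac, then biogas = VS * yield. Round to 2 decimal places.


Compute volatile solids:
  VS = mass * VS_fraction = 943 * 0.64 = 603.52 kg
Calculate biogas volume:
  Biogas = VS * specific_yield = 603.52 * 0.41
  Biogas = 247.44 m^3

247.44


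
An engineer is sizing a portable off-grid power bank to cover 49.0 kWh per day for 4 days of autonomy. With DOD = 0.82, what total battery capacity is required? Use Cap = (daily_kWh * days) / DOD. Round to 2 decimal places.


Total energy needed = daily * days = 49.0 * 4 = 196.0 kWh
Account for depth of discharge:
  Cap = total_energy / DOD = 196.0 / 0.82
  Cap = 239.02 kWh

239.02


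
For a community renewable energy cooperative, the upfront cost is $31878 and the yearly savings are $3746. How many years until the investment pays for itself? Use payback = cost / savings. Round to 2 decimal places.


Simple payback period = initial cost / annual savings
Payback = 31878 / 3746
Payback = 8.51 years

8.51


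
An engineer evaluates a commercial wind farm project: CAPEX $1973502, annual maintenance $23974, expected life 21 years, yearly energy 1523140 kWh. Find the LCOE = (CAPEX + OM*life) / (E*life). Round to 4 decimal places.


Total cost = CAPEX + OM * lifetime = 1973502 + 23974 * 21 = 1973502 + 503454 = 2476956
Total generation = annual * lifetime = 1523140 * 21 = 31985940 kWh
LCOE = 2476956 / 31985940
LCOE = 0.0774 $/kWh

0.0774


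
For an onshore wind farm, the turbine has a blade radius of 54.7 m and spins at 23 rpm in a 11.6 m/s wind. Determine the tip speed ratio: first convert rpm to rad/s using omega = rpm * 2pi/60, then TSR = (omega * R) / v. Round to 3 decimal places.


Convert rotational speed to rad/s:
  omega = 23 * 2 * pi / 60 = 2.4086 rad/s
Compute tip speed:
  v_tip = omega * R = 2.4086 * 54.7 = 131.748 m/s
Tip speed ratio:
  TSR = v_tip / v_wind = 131.748 / 11.6 = 11.358

11.358


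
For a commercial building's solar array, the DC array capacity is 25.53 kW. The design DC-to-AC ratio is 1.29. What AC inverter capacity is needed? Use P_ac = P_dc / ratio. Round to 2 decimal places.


The inverter AC capacity is determined by the DC/AC ratio.
Given: P_dc = 25.53 kW, DC/AC ratio = 1.29
P_ac = P_dc / ratio = 25.53 / 1.29
P_ac = 19.79 kW

19.79


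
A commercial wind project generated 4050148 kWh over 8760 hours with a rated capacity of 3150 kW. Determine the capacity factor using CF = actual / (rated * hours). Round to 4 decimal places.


Capacity factor = actual output / maximum possible output
Maximum possible = rated * hours = 3150 * 8760 = 27594000 kWh
CF = 4050148 / 27594000
CF = 0.1468

0.1468


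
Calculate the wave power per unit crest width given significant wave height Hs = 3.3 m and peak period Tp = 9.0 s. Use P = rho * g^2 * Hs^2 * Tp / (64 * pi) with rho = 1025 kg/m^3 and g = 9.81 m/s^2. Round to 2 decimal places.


Apply wave power formula:
  g^2 = 9.81^2 = 96.2361
  Hs^2 = 3.3^2 = 10.89
  Numerator = rho * g^2 * Hs^2 * Tp = 1025 * 96.2361 * 10.89 * 9.0 = 9667902.67
  Denominator = 64 * pi = 201.0619
  P = 9667902.67 / 201.0619 = 48084.20 W/m

48084.20


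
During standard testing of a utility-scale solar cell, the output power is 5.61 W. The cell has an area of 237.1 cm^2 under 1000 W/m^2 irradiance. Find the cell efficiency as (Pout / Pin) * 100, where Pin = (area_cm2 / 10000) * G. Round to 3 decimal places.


First compute the input power:
  Pin = area_cm2 / 10000 * G = 237.1 / 10000 * 1000 = 23.71 W
Then compute efficiency:
  Efficiency = (Pout / Pin) * 100 = (5.61 / 23.71) * 100
  Efficiency = 23.661%

23.661


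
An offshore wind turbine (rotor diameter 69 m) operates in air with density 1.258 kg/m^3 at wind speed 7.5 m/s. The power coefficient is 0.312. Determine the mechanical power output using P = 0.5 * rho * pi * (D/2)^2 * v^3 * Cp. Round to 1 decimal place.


Step 1 -- Compute swept area:
  A = pi * (D/2)^2 = pi * (69/2)^2 = 3739.28 m^2
Step 2 -- Apply wind power equation:
  P = 0.5 * rho * A * v^3 * Cp
  v^3 = 7.5^3 = 421.875
  P = 0.5 * 1.258 * 3739.28 * 421.875 * 0.312
  P = 309583.0 W

309583.0


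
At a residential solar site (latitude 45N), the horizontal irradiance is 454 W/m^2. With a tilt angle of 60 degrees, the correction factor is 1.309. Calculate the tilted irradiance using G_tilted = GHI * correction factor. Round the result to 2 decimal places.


Identify the given values:
  GHI = 454 W/m^2, tilt correction factor = 1.309
Apply the formula G_tilted = GHI * factor:
  G_tilted = 454 * 1.309
  G_tilted = 594.29 W/m^2

594.29


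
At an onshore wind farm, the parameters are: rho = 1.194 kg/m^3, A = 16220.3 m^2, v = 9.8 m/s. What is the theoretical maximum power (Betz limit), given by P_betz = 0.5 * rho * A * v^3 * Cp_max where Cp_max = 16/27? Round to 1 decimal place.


The Betz coefficient Cp_max = 16/27 = 0.5926
v^3 = 9.8^3 = 941.192
P_betz = 0.5 * rho * A * v^3 * Cp_max
P_betz = 0.5 * 1.194 * 16220.3 * 941.192 * 0.5926
P_betz = 5400918.9 W

5400918.9


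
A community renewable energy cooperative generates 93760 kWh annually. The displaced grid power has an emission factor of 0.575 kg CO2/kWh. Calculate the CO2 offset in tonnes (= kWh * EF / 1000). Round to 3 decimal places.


CO2 offset in kg = generation * emission_factor
CO2 offset = 93760 * 0.575 = 53912.0 kg
Convert to tonnes:
  CO2 offset = 53912.0 / 1000 = 53.912 tonnes

53.912


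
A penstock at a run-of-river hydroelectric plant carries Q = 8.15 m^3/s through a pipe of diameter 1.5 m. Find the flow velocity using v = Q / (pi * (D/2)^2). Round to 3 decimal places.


Compute pipe cross-sectional area:
  A = pi * (D/2)^2 = pi * (1.5/2)^2 = 1.7671 m^2
Calculate velocity:
  v = Q / A = 8.15 / 1.7671
  v = 4.612 m/s

4.612


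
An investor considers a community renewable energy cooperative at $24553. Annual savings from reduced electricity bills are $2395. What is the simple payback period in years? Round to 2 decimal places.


Simple payback period = initial cost / annual savings
Payback = 24553 / 2395
Payback = 10.25 years

10.25


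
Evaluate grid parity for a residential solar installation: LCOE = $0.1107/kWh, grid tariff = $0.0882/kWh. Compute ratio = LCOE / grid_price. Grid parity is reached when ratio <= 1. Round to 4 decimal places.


Compare LCOE to grid price:
  LCOE = $0.1107/kWh, Grid price = $0.0882/kWh
  Ratio = LCOE / grid_price = 0.1107 / 0.0882 = 1.2551
  Grid parity achieved (ratio <= 1)? no

1.2551


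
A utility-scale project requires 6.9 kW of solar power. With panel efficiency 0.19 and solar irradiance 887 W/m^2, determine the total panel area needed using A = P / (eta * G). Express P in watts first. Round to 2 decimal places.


Convert target power to watts: P = 6.9 * 1000 = 6900.0 W
Compute denominator: eta * G = 0.19 * 887 = 168.53
Required area A = P / (eta * G) = 6900.0 / 168.53
A = 40.94 m^2

40.94


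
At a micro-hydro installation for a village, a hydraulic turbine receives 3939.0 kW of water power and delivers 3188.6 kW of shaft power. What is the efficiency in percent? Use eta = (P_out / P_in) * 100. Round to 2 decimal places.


Turbine efficiency = (output power / input power) * 100
eta = (3188.6 / 3939.0) * 100
eta = 80.95%

80.95


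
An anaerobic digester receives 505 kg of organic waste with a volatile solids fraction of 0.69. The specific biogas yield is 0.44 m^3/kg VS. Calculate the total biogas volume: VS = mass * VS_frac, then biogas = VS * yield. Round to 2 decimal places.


Compute volatile solids:
  VS = mass * VS_fraction = 505 * 0.69 = 348.45 kg
Calculate biogas volume:
  Biogas = VS * specific_yield = 348.45 * 0.44
  Biogas = 153.32 m^3

153.32


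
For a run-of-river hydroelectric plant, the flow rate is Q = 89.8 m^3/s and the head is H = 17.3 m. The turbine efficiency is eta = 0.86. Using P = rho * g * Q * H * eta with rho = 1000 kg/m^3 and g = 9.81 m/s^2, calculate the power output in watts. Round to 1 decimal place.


Apply the hydropower formula P = rho * g * Q * H * eta
rho * g = 1000 * 9.81 = 9810.0
P = 9810.0 * 89.8 * 17.3 * 0.86
P = 13106595.6 W

13106595.6


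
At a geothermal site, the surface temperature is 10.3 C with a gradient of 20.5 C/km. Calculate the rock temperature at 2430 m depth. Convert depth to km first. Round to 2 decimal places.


Convert depth to km: 2430 / 1000 = 2.43 km
Temperature increase = gradient * depth_km = 20.5 * 2.43 = 49.82 C
Temperature at depth = T_surface + delta_T = 10.3 + 49.82
T = 60.12 C

60.12


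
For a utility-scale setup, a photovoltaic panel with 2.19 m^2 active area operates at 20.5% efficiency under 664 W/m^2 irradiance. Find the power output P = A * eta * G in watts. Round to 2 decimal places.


Use the solar power formula P = A * eta * G.
Given: A = 2.19 m^2, eta = 0.205, G = 664 W/m^2
P = 2.19 * 0.205 * 664
P = 298.10 W

298.10


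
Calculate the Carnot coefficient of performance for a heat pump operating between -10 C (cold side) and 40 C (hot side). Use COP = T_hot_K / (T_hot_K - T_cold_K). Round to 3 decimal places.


Convert to Kelvin:
  T_hot = 40 + 273.15 = 313.15 K
  T_cold = -10 + 273.15 = 263.15 K
Apply Carnot COP formula:
  COP = T_hot_K / (T_hot_K - T_cold_K) = 313.15 / 50.0
  COP = 6.263

6.263


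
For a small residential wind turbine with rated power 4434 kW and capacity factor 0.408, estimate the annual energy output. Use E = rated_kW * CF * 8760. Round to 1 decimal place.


Annual energy = rated_kW * capacity_factor * hours_per_year
Given: P_rated = 4434 kW, CF = 0.408, hours = 8760
E = 4434 * 0.408 * 8760
E = 15847470.7 kWh

15847470.7


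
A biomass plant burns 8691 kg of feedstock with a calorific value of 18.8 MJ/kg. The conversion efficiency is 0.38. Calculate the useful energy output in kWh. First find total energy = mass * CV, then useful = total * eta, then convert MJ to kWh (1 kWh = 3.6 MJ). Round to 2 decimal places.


Total energy = mass * CV = 8691 * 18.8 = 163390.8 MJ
Useful energy = total * eta = 163390.8 * 0.38 = 62088.5 MJ
Convert to kWh: 62088.5 / 3.6
Useful energy = 17246.81 kWh

17246.81


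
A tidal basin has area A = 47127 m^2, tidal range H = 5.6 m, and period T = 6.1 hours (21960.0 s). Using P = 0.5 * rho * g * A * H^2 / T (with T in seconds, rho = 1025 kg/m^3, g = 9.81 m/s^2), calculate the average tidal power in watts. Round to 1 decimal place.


Convert period to seconds: T = 6.1 * 3600 = 21960.0 s
H^2 = 5.6^2 = 31.36
P = 0.5 * rho * g * A * H^2 / T
P = 0.5 * 1025 * 9.81 * 47127 * 31.36 / 21960.0
P = 338358.0 W

338358.0


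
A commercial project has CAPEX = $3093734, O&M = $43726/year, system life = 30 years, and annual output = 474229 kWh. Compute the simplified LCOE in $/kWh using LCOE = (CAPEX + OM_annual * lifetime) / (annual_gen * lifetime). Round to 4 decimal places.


Total cost = CAPEX + OM * lifetime = 3093734 + 43726 * 30 = 3093734 + 1311780 = 4405514
Total generation = annual * lifetime = 474229 * 30 = 14226870 kWh
LCOE = 4405514 / 14226870
LCOE = 0.3097 $/kWh

0.3097


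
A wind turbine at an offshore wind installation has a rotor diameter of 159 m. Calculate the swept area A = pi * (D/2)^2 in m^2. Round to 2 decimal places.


Compute the rotor radius:
  r = D / 2 = 159 / 2 = 79.5 m
Calculate swept area:
  A = pi * r^2 = pi * 79.5^2
  A = 19855.65 m^2

19855.65


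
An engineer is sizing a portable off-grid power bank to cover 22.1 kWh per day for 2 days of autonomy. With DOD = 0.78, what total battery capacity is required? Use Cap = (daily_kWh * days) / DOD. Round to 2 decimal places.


Total energy needed = daily * days = 22.1 * 2 = 44.2 kWh
Account for depth of discharge:
  Cap = total_energy / DOD = 44.2 / 0.78
  Cap = 56.67 kWh

56.67


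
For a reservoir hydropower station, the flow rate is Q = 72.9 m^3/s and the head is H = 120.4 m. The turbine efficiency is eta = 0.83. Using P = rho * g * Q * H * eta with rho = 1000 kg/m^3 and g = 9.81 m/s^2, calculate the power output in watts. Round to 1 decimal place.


Apply the hydropower formula P = rho * g * Q * H * eta
rho * g = 1000 * 9.81 = 9810.0
P = 9810.0 * 72.9 * 120.4 * 0.83
P = 71466269.9 W

71466269.9


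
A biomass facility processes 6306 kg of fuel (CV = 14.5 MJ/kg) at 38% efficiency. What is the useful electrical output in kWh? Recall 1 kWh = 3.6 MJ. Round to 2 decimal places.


Total energy = mass * CV = 6306 * 14.5 = 91437.0 MJ
Useful energy = total * eta = 91437.0 * 0.38 = 34746.06 MJ
Convert to kWh: 34746.06 / 3.6
Useful energy = 9651.68 kWh

9651.68


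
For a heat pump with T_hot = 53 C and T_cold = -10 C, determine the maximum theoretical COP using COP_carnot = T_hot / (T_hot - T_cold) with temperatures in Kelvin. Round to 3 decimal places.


Convert to Kelvin:
  T_hot = 53 + 273.15 = 326.15 K
  T_cold = -10 + 273.15 = 263.15 K
Apply Carnot COP formula:
  COP = T_hot_K / (T_hot_K - T_cold_K) = 326.15 / 63.0
  COP = 5.177

5.177


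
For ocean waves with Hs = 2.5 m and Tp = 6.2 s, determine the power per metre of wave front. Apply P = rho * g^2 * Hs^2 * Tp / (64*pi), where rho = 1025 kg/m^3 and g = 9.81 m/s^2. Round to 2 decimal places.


Apply wave power formula:
  g^2 = 9.81^2 = 96.2361
  Hs^2 = 2.5^2 = 6.25
  Numerator = rho * g^2 * Hs^2 * Tp = 1025 * 96.2361 * 6.25 * 6.2 = 3822377.6
  Denominator = 64 * pi = 201.0619
  P = 3822377.6 / 201.0619 = 19010.95 W/m

19010.95


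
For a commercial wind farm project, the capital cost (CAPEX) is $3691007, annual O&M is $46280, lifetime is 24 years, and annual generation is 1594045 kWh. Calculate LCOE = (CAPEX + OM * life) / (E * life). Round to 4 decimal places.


Total cost = CAPEX + OM * lifetime = 3691007 + 46280 * 24 = 3691007 + 1110720 = 4801727
Total generation = annual * lifetime = 1594045 * 24 = 38257080 kWh
LCOE = 4801727 / 38257080
LCOE = 0.1255 $/kWh

0.1255


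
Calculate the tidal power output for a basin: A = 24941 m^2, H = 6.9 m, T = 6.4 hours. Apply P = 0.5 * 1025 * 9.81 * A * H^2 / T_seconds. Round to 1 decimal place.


Convert period to seconds: T = 6.4 * 3600 = 23040.0 s
H^2 = 6.9^2 = 47.61
P = 0.5 * rho * g * A * H^2 / T
P = 0.5 * 1025 * 9.81 * 24941 * 47.61 / 23040.0
P = 259114.9 W

259114.9


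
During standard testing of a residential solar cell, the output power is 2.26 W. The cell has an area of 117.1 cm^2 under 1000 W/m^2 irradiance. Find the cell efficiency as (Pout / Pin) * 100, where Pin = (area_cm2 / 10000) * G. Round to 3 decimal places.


First compute the input power:
  Pin = area_cm2 / 10000 * G = 117.1 / 10000 * 1000 = 11.71 W
Then compute efficiency:
  Efficiency = (Pout / Pin) * 100 = (2.26 / 11.71) * 100
  Efficiency = 19.300%

19.300


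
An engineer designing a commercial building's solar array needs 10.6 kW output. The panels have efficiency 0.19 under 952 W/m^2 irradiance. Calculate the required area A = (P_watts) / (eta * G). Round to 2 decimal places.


Convert target power to watts: P = 10.6 * 1000 = 10600.0 W
Compute denominator: eta * G = 0.19 * 952 = 180.88
Required area A = P / (eta * G) = 10600.0 / 180.88
A = 58.60 m^2

58.60


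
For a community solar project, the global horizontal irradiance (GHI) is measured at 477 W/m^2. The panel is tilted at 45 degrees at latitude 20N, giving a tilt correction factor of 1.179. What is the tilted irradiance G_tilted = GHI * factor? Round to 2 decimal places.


Identify the given values:
  GHI = 477 W/m^2, tilt correction factor = 1.179
Apply the formula G_tilted = GHI * factor:
  G_tilted = 477 * 1.179
  G_tilted = 562.38 W/m^2

562.38


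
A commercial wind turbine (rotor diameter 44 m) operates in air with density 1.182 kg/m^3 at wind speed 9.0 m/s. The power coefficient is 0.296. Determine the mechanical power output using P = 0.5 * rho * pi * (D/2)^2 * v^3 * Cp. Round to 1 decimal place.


Step 1 -- Compute swept area:
  A = pi * (D/2)^2 = pi * (44/2)^2 = 1520.53 m^2
Step 2 -- Apply wind power equation:
  P = 0.5 * rho * A * v^3 * Cp
  v^3 = 9.0^3 = 729.0
  P = 0.5 * 1.182 * 1520.53 * 729.0 * 0.296
  P = 193910.8 W

193910.8


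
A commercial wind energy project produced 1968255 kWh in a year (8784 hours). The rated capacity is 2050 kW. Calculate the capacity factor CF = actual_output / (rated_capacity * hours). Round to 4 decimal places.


Capacity factor = actual output / maximum possible output
Maximum possible = rated * hours = 2050 * 8784 = 18007200 kWh
CF = 1968255 / 18007200
CF = 0.1093

0.1093


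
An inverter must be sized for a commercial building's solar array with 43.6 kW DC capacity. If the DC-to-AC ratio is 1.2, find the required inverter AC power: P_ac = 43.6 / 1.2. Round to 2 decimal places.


The inverter AC capacity is determined by the DC/AC ratio.
Given: P_dc = 43.6 kW, DC/AC ratio = 1.2
P_ac = P_dc / ratio = 43.6 / 1.2
P_ac = 36.33 kW

36.33


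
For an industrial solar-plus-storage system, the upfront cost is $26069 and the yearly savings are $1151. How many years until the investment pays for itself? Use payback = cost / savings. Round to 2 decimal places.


Simple payback period = initial cost / annual savings
Payback = 26069 / 1151
Payback = 22.65 years

22.65


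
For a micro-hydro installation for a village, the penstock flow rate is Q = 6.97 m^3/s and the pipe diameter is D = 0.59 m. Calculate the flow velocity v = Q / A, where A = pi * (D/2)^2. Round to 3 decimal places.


Compute pipe cross-sectional area:
  A = pi * (D/2)^2 = pi * (0.59/2)^2 = 0.2734 m^2
Calculate velocity:
  v = Q / A = 6.97 / 0.2734
  v = 25.494 m/s

25.494


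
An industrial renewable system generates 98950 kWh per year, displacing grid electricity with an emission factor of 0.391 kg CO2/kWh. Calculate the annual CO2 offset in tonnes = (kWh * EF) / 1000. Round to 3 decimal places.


CO2 offset in kg = generation * emission_factor
CO2 offset = 98950 * 0.391 = 38689.45 kg
Convert to tonnes:
  CO2 offset = 38689.45 / 1000 = 38.689 tonnes

38.689


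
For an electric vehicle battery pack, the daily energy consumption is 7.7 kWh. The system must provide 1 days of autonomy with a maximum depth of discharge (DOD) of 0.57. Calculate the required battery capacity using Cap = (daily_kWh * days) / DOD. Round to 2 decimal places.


Total energy needed = daily * days = 7.7 * 1 = 7.7 kWh
Account for depth of discharge:
  Cap = total_energy / DOD = 7.7 / 0.57
  Cap = 13.51 kWh

13.51


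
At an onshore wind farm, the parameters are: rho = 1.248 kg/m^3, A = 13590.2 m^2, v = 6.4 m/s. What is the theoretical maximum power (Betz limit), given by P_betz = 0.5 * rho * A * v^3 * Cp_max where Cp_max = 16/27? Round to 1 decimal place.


The Betz coefficient Cp_max = 16/27 = 0.5926
v^3 = 6.4^3 = 262.144
P_betz = 0.5 * rho * A * v^3 * Cp_max
P_betz = 0.5 * 1.248 * 13590.2 * 262.144 * 0.5926
P_betz = 1317366.4 W

1317366.4


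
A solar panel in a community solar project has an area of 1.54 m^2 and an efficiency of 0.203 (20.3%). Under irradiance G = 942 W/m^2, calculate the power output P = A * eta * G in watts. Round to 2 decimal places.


Use the solar power formula P = A * eta * G.
Given: A = 1.54 m^2, eta = 0.203, G = 942 W/m^2
P = 1.54 * 0.203 * 942
P = 294.49 W

294.49


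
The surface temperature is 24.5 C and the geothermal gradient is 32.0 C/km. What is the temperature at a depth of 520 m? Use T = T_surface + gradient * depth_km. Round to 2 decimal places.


Convert depth to km: 520 / 1000 = 0.52 km
Temperature increase = gradient * depth_km = 32.0 * 0.52 = 16.64 C
Temperature at depth = T_surface + delta_T = 24.5 + 16.64
T = 41.14 C

41.14
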